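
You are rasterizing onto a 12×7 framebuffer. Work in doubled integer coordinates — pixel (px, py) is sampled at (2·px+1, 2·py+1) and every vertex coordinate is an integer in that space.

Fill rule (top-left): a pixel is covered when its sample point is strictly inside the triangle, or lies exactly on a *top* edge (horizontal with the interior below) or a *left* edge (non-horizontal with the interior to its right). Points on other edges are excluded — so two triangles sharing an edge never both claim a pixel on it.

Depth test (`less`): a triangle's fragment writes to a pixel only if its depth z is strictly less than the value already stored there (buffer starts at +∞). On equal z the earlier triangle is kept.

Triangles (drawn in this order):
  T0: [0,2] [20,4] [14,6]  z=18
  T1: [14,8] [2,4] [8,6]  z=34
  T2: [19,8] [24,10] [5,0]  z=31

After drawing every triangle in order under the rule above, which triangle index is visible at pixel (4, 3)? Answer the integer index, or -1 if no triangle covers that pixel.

T0:
  2·area = 52
  edge (0, 2)→(20, 4): d=(20,2) right/bottom  bias=-1
  edge (20, 4)→(14, 6): d=(-6,2) right/bottom  bias=-1
  edge (14, 6)→(0, 2): d=(-14,-4) top-left  bias=+0
    (2,1)@(5, 3): e=[10,36,6] → X
    (3,1)@(7, 3): e=[6,32,14] → X
    (4,1)@(9, 3): e=[2,28,22] → X
    (5,1)@(11, 3): e=[-2,24,30] → .
    (11,1)@(23, 3): e=[-26,0,78] → .  [on edge]
    (2,2)@(5, 5): e=[50,24,-22] → .
    (3,2)@(7, 5): e=[46,20,-14] → .
    (4,2)@(9, 5): e=[42,16,-6] → .
    (5,2)@(11, 5): e=[38,12,2] → X
    (6,2)@(13, 5): e=[34,8,10] → X
    (7,2)@(15, 5): e=[30,4,18] → X
    (8,2)@(17, 5): e=[26,0,26] → .  [on edge]
    (5,3)@(11, 7): e=[78,0,-26] → .  [on edge]
    (2,4)@(5, 9): e=[130,0,-78] → .  [on edge]
  covered (6 px):
    . . . . . . . . . . . .
    . . X X X . . . . . . .
    . . . . . X X X . . . .
    . . . . . . . . . . . .
    . . . . . . . . . . . .
    . . . . . . . . . . . .
    . . . . . . . . . . . .
T1:
  degenerate (2·area = 0) — covers nothing
T2:
  2·area = 12  (B↔C swapped to make it positive)
  edge (19, 8)→(5, 0): d=(-14,-8) top-left  bias=+0
  edge (5, 0)→(24, 10): d=(19,10) right/bottom  bias=-1
  edge (24, 10)→(19, 8): d=(-5,-2) top-left  bias=+0
  covered (0 px):
    . . . . . . . . . . . .
    . . . . . . . . . . . .
    . . . . . . . . . . . .
    . . . . . . . . . . . .
    . . . . . . . . . . . .
    . . . . . . . . . . . .
    . . . . . . . . . . . .

Z-buffer (winner per pixel, '.' = empty):
  . . . . . . . . . . . .
  . . 0 0 0 . . . . . . .
  . . . . . 0 0 0 . . . .
  . . . . . . . . . . . .
  . . . . . . . . . . . .
  . . . . . . . . . . . .
  . . . . . . . . . . . .

Answer: -1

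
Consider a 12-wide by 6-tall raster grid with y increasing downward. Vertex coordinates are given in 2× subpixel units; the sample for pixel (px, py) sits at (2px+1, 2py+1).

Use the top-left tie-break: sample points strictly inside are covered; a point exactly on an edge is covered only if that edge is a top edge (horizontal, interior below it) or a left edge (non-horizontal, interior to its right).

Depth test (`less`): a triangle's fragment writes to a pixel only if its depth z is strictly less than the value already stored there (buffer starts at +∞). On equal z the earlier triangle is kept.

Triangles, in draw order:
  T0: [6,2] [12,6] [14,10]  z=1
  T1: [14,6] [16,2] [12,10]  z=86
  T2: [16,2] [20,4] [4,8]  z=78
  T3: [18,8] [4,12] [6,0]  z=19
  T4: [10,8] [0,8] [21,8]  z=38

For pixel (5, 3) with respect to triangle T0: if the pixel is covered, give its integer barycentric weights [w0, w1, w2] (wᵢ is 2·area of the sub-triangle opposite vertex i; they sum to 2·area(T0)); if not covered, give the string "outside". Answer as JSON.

T0:
  2·area = 16
  edge (6, 2)→(12, 6): d=(6,4) right/bottom  bias=-1
  edge (12, 6)→(14, 10): d=(2,4) right/bottom  bias=-1
  edge (14, 10)→(6, 2): d=(-8,-8) top-left  bias=+0
    (2,0)@(5, 1): e=[-2,18,0] → .  [on edge]
    (3,1)@(7, 3): e=[2,14,0] → X  [on edge]
    (4,1)@(9, 3): e=[-6,6,16] → .
    (3,2)@(7, 5): e=[14,18,-16] → .
    (4,2)@(9, 5): e=[6,10,0] → X  [on edge]
    (5,2)@(11, 5): e=[-2,2,16] → .
    (4,3)@(9, 7): e=[18,14,-16] → .
    (5,3)@(11, 7): e=[10,6,0] → X  [on edge]
    (6,3)@(13, 7): e=[2,-2,16] → .
    (5,4)@(11, 9): e=[22,10,-16] → .
    (6,4)@(13, 9): e=[14,2,0] → X  [on edge]
    (7,4)@(15, 9): e=[6,-6,16] → .
    (7,5)@(15, 11): e=[18,-2,0] → .  [on edge]
  covered (4 px):
    . . . . . . . . . . . .
    . . . X . . . . . . . .
    . . . . X . . . . . . .
    . . . . . X . . . . . .
    . . . . . . X . . . . .
    . . . . . . . . . . . .
T1:
  degenerate (2·area = 0) — covers nothing
T2:
  2·area = 48
  edge (16, 2)→(20, 4): d=(4,2) right/bottom  bias=-1
  edge (20, 4)→(4, 8): d=(-16,4) right/bottom  bias=-1
  edge (4, 8)→(16, 2): d=(12,-6) top-left  bias=+0
    (7,1)@(15, 3): e=[6,36,6] → X
    (8,1)@(17, 3): e=[2,28,18] → X
    (9,1)@(19, 3): e=[-2,20,30] → .
    (5,2)@(11, 5): e=[22,20,6] → X
    (6,2)@(13, 5): e=[18,12,18] → X
    (8,2)@(17, 5): e=[10,-4,42] → .
    (3,3)@(7, 7): e=[38,4,6] → X
    (4,3)@(9, 7): e=[34,-4,18] → .
    (5,3)@(11, 7): e=[30,-12,30] → .
    (6,3)@(13, 7): e=[26,-20,42] → .
    (7,3)@(15, 7): e=[22,-28,54] → .
    (3,4)@(7, 9): e=[46,-28,30] → .
  covered (6 px):
    . . . . . . . . . . . .
    . . . . . . . X X . . .
    . . . . . X X X . . . .
    . . . X . . . . . . . .
    . . . . . . . . . . . .
    . . . . . . . . . . . .
T3:
  2·area = 160
  edge (18, 8)→(4, 12): d=(-14,4) right/bottom  bias=-1
  edge (4, 12)→(6, 0): d=(2,-12) top-left  bias=+0
  edge (6, 0)→(18, 8): d=(12,8) right/bottom  bias=-1
    (3,0)@(7, 1): e=[142,14,4] → X
    (4,0)@(9, 1): e=[134,38,-12] → .
    (3,1)@(7, 3): e=[114,18,28] → X
    (4,1)@(9, 3): e=[106,42,12] → X
    (5,1)@(11, 3): e=[98,66,-4] → .
    (3,2)@(7, 5): e=[86,22,52] → X
    (5,2)@(11, 5): e=[70,70,20] → X
    (6,2)@(13, 5): e=[62,94,4] → X
    (7,2)@(15, 5): e=[54,118,-12] → .
    (2,3)@(5, 7): e=[66,2,92] → X
    (7,3)@(15, 7): e=[26,122,12] → X
    (8,3)@(17, 7): e=[18,146,-4] → .
  covered (20 px):
    . . . X . . . . . . . .
    . . . X X . . . . . . .
    . . . X X X X . . . . .
    . . X X X X X X . . . .
    . . X X X X X . . . . .
    . . X X . . . . . . . .
T4:
  degenerate (2·area = 0) — covers nothing

Result: [6,0,10]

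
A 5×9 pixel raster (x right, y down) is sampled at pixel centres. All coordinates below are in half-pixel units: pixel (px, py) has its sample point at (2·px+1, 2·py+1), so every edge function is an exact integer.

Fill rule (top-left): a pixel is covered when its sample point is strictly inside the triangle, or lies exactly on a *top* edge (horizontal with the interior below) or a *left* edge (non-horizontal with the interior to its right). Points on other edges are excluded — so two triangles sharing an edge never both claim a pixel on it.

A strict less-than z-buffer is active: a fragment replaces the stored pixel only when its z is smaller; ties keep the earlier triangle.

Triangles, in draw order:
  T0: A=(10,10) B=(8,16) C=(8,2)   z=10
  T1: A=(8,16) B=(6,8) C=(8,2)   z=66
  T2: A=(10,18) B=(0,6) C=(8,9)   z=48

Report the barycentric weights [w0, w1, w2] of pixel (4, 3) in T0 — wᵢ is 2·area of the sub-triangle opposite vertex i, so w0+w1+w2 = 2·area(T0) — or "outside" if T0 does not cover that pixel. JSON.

T0:
  2·area = 28
  edge (10, 10)→(8, 16): d=(-2,6) right/bottom  bias=-1
  edge (8, 16)→(8, 2): d=(0,-14) top-left  bias=+0
  edge (8, 2)→(10, 10): d=(2,8) right/bottom  bias=-1
    (4,3)@(9, 7): e=[12,14,2] → █
    (4,4)@(9, 9): e=[8,14,6] → █
    (4,5)@(9, 11): e=[4,14,10] → █
    (4,6)@(9, 13): e=[0,14,14] → ·  [on edge]
  covered (3 px):
    · · · · ·
    · · · · ·
    · · · · ·
    · · · · █
    · · · · █
    · · · · █
    · · · · ·
    · · · · ·
    · · · · ·
T1:
  2·area = 28
  edge (8, 16)→(6, 8): d=(-2,-8) top-left  bias=+0
  edge (6, 8)→(8, 2): d=(2,-6) top-left  bias=+0
  edge (8, 2)→(8, 16): d=(0,14) right/bottom  bias=-1
    (3,2)@(7, 5): e=[14,0,14] → █  [on edge]
    (4,2)@(9, 5): e=[30,12,-14] → ·
    (3,3)@(7, 7): e=[10,4,14] → █
    (4,3)@(9, 7): e=[26,16,-14] → ·
    (3,4)@(7, 9): e=[6,8,14] → █
    (4,4)@(9, 9): e=[22,20,-14] → ·
    (2,5)@(5, 11): e=[-14,0,42] → ·  [on edge]
    (3,5)@(7, 11): e=[2,12,14] → █
    (4,5)@(9, 11): e=[18,24,-14] → ·
    (3,6)@(7, 13): e=[-2,16,14] → ·
    (1,8)@(3, 17): e=[-42,0,70] → ·  [on edge]
  covered (4 px):
    · · · · ·
    · · · · ·
    · · · █ ·
    · · · █ ·
    · · · █ ·
    · · · █ ·
    · · · · ·
    · · · · ·
    · · · · ·
T2:
  2·area = 66
  edge (10, 18)→(0, 6): d=(-10,-12) top-left  bias=+0
  edge (0, 6)→(8, 9): d=(8,3) right/bottom  bias=-1
  edge (8, 9)→(10, 18): d=(2,9) right/bottom  bias=-1
    (0,3)@(1, 7): e=[2,5,59] → █
    (1,3)@(3, 7): e=[26,-1,41] → ·
    (0,4)@(1, 9): e=[-18,21,63] → ·
    (1,4)@(3, 9): e=[6,15,45] → █
    (2,4)@(5, 9): e=[30,9,27] → █
    (3,4)@(7, 9): e=[54,3,9] → █
    (4,4)@(9, 9): e=[78,-3,-9] → ·
    (1,5)@(3, 11): e=[-14,31,49] → ·
    (2,5)@(5, 11): e=[10,25,31] → █
    (4,5)@(9, 11): e=[58,13,-5] → ·
    (2,6)@(5, 13): e=[-10,41,35] → ·
    (3,6)@(7, 13): e=[14,35,17] → █
  covered (8 px):
    · · · · ·
    · · · · ·
    · · · · ·
    █ · · · ·
    · █ █ █ ·
    · · █ █ ·
    · · · █ ·
    · · · · █
    · · · · ·

Final: [14,2,12]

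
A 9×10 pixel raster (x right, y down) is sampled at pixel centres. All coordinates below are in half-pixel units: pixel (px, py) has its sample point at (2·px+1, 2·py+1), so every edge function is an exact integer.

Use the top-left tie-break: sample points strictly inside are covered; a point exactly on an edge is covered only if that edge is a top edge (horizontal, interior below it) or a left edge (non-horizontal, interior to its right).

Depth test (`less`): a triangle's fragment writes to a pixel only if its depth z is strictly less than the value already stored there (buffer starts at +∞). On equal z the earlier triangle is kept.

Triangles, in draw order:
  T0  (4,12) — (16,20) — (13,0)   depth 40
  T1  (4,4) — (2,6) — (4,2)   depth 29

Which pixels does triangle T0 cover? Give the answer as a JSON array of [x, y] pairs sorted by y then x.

T0:
  2·area = 216  (B↔C swapped to make it positive)
  edge (4, 12)→(13, 0): d=(9,-12) top-left  bias=+0
  edge (13, 0)→(16, 20): d=(3,20) right/bottom  bias=-1
  edge (16, 20)→(4, 12): d=(-12,-8) top-left  bias=+0
    (6,0)@(13, 1): e=[9,3,204] → █
    (7,0)@(15, 1): e=[33,-37,220] → ·
    (5,1)@(11, 3): e=[3,49,164] → █
    (7,1)@(15, 3): e=[51,-31,196] → ·
    (5,2)@(11, 5): e=[21,55,140] → █
    (7,2)@(15, 5): e=[69,-25,172] → ·
    (4,3)@(9, 7): e=[15,101,100] → █
    (7,3)@(15, 7): e=[87,-19,148] → ·
    (3,4)@(7, 9): e=[9,147,60] → █
    (7,4)@(15, 9): e=[105,-13,124] → ·
    (2,5)@(5, 11): e=[3,193,20] → █
    (7,5)@(15, 11): e=[123,-7,100] → ·
  covered (28 px):
    · · · · · · █ · ·
    · · · · · █ █ · ·
    · · · · · █ █ · ·
    · · · · █ █ █ · ·
    · · · █ █ █ █ · ·
    · · █ █ █ █ █ · ·
    · · · █ █ █ █ · ·
    · · · · █ █ █ █ ·
    · · · · · · █ █ ·
    · · · · · · · █ ·
T1:
  2·area = 4
  edge (4, 4)→(2, 6): d=(-2,2) right/bottom  bias=-1
  edge (2, 6)→(4, 2): d=(2,-4) top-left  bias=+0
  edge (4, 2)→(4, 4): d=(0,2) right/bottom  bias=-1
    (3,0)@(7, 1): e=[0,10,-6] → ·  [on edge]
    (2,1)@(5, 3): e=[0,6,-2] → ·  [on edge]
    (1,2)@(3, 5): e=[0,2,2] → ·  [on edge]
    (0,3)@(1, 7): e=[0,-2,6] → ·  [on edge]
  covered (0 px):
    · · · · · · · · ·
    · · · · · · · · ·
    · · · · · · · · ·
    · · · · · · · · ·
    · · · · · · · · ·
    · · · · · · · · ·
    · · · · · · · · ·
    · · · · · · · · ·
    · · · · · · · · ·
    · · · · · · · · ·

Final: [[6,0],[5,1],[6,1],[5,2],[6,2],[4,3],[5,3],[6,3],[3,4],[4,4],[5,4],[6,4],[2,5],[3,5],[4,5],[5,5],[6,5],[3,6],[4,6],[5,6],[6,6],[4,7],[5,7],[6,7],[7,7],[6,8],[7,8],[7,9]]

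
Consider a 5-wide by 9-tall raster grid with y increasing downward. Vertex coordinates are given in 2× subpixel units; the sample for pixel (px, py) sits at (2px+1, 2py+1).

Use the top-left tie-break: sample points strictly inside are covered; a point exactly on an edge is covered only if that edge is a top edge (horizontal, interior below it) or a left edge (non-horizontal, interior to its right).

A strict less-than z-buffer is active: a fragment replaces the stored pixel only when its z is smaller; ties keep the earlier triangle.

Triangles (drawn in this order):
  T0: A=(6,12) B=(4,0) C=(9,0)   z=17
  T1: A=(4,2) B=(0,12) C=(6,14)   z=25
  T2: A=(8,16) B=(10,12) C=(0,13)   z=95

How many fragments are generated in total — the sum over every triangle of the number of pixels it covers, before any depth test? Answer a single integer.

T0:
  2·area = 60
  edge (6, 12)→(4, 0): d=(-2,-12) top-left  bias=+0
  edge (4, 0)→(9, 0): d=(5,0) top-left  bias=+0
  edge (9, 0)→(6, 12): d=(-3,12) right/bottom  bias=-1
    (2,0)@(5, 1): e=[10,5,45] → #
    (3,0)@(7, 1): e=[34,5,21] → #
    (4,0)@(9, 1): e=[58,5,-3] → ·
    (2,1)@(5, 3): e=[6,15,39] → #
    (4,1)@(9, 3): e=[54,15,-9] → ·
    (2,2)@(5, 5): e=[2,25,33] → #
    (4,2)@(9, 5): e=[50,25,-15] → ·
    (2,3)@(5, 7): e=[-2,35,27] → ·
    (3,3)@(7, 7): e=[22,35,3] → #
    (4,3)@(9, 7): e=[46,35,-21] → ·
    (3,4)@(7, 9): e=[18,45,-3] → ·
  covered (7 px):
    · · # # ·
    · · # # ·
    · · # # ·
    · · · # ·
    · · · · ·
    · · · · ·
    · · · · ·
    · · · · ·
    · · · · ·
T1:
  2·area = 68  (B↔C swapped to make it positive)
  edge (4, 2)→(6, 14): d=(2,12) right/bottom  bias=-1
  edge (6, 14)→(0, 12): d=(-6,-2) top-left  bias=+0
  edge (0, 12)→(4, 2): d=(4,-10) top-left  bias=+0
    (1,2)@(3, 5): e=[18,48,2] → #
    (2,2)@(5, 5): e=[-6,52,22] → ·
    (1,3)@(3, 7): e=[22,36,10] → #
    (2,3)@(5, 7): e=[-2,40,30] → ·
    (1,4)@(3, 9): e=[26,24,18] → #
    (2,4)@(5, 9): e=[2,28,38] → #
    (3,4)@(7, 9): e=[-22,32,58] → ·
    (0,5)@(1, 11): e=[54,8,6] → #
    (3,5)@(7, 11): e=[-18,20,66] → ·
    (0,6)@(1, 13): e=[58,-4,14] → ·
    (1,6)@(3, 13): e=[34,0,34] → #  [on edge]
    (3,6)@(7, 13): e=[-14,8,74] → ·
    (4,7)@(9, 15): e=[-34,0,102] → ·  [on edge]
  covered (9 px):
    · · · · ·
    · · · · ·
    · # · · ·
    · # · · ·
    · # # · ·
    # # # · ·
    · # # · ·
    · · · · ·
    · · · · ·
T2:
  2·area = 38  (B↔C swapped to make it positive)
  edge (8, 16)→(0, 13): d=(-8,-3) top-left  bias=+0
  edge (0, 13)→(10, 12): d=(10,-1) top-left  bias=+0
  edge (10, 12)→(8, 16): d=(-2,4) right/bottom  bias=-1
    (0,6)@(1, 13): e=[3,1,34] → #
    (1,6)@(3, 13): e=[9,3,26] → #
    (2,6)@(5, 13): e=[15,5,18] → #
    (3,6)@(7, 13): e=[21,7,10] → #
    (4,6)@(9, 13): e=[27,9,2] → #
    (0,7)@(1, 15): e=[-13,21,30] → ·
    (1,7)@(3, 15): e=[-7,23,22] → ·
    (2,7)@(5, 15): e=[-1,25,14] → ·
    (3,7)@(7, 15): e=[5,27,6] → #
    (4,7)@(9, 15): e=[11,29,-2] → ·
    (3,8)@(7, 17): e=[-11,47,2] → ·
  covered (6 px):
    · · · · ·
    · · · · ·
    · · · · ·
    · · · · ·
    · · · · ·
    · · · · ·
    # # # # #
    · · · # ·
    · · · · ·

Answer: 22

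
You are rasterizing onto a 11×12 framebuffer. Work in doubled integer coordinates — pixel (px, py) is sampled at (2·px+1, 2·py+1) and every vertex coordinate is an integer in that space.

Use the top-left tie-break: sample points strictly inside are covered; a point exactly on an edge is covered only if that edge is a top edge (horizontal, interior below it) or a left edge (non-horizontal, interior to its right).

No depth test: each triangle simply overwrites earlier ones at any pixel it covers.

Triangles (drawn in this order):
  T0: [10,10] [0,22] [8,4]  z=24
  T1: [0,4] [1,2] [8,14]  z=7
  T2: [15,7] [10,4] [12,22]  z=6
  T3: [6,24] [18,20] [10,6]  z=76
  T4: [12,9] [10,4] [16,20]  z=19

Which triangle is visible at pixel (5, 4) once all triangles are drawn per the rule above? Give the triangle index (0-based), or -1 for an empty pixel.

T0:
  2·area = 84
  edge (10, 10)→(0, 22): d=(-10,12) right/bottom  bias=-1
  edge (0, 22)→(8, 4): d=(8,-18) top-left  bias=+0
  edge (8, 4)→(10, 10): d=(2,6) right/bottom  bias=-1
    (3,0)@(7, 1): e=[126,-42,0] → .  [on edge]
    (3,3)@(7, 7): e=[66,6,12] → X
    (4,3)@(9, 7): e=[42,42,0] → .  [on edge]
    (3,4)@(7, 9): e=[46,22,16] → X
    (4,4)@(9, 9): e=[22,58,4] → X
    (5,4)@(11, 9): e=[-2,94,-8] → .
    (2,5)@(5, 11): e=[50,2,32] → X
    (5,5)@(11, 11): e=[-22,110,-4] → .
    (2,6)@(5, 13): e=[30,18,36] → X
    (4,6)@(9, 13): e=[-18,90,12] → .
    (5,6)@(11, 13): e=[-42,126,0] → .  [on edge]
    (2,7)@(5, 15): e=[10,34,40] → X
    (6,9)@(13, 19): e=[-126,210,0] → .  [on edge]
  covered (10 px):
    . . . . . . . . . . .
    . . . . . . . . . . .
    . . . . . . . . . . .
    . . . X . . . . . . .
    . . . X X . . . . . .
    . . X X X . . . . . .
    . . X X . . . . . . .
    . . X . . . . . . . .
    . X . . . . . . . . .
    . . . . . . . . . . .
    . . . . . . . . . . .
    . . . . . . . . . . .
T1:
  2·area = 26
  edge (0, 4)→(1, 2): d=(1,-2) top-left  bias=+0
  edge (1, 2)→(8, 14): d=(7,12) right/bottom  bias=-1
  edge (8, 14)→(0, 4): d=(-8,-10) top-left  bias=+0
    (0,1)@(1, 3): e=[1,7,18] → X
    (1,1)@(3, 3): e=[5,-17,38] → .
    (0,2)@(1, 5): e=[3,21,2] → X
    (1,2)@(3, 5): e=[7,-3,22] → .
    (0,3)@(1, 7): e=[5,35,-14] → .
    (1,3)@(3, 7): e=[9,11,6] → X
    (2,3)@(5, 7): e=[13,-13,26] → .
    (1,4)@(3, 9): e=[11,25,-10] → .
    (2,4)@(5, 9): e=[15,1,10] → X
    (3,4)@(7, 9): e=[19,-23,30] → .
    (2,5)@(5, 11): e=[17,15,-6] → .
  covered (4 px):
    . . . . . . . . . . .
    X . . . . . . . . . .
    X . . . . . . . . . .
    . X . . . . . . . . .
    . . X . . . . . . . .
    . . . . . . . . . . .
    . . . . . . . . . . .
    . . . . . . . . . . .
    . . . . . . . . . . .
    . . . . . . . . . . .
    . . . . . . . . . . .
    . . . . . . . . . . .
T2:
  2·area = 84  (B↔C swapped to make it positive)
  edge (15, 7)→(12, 22): d=(-3,15) right/bottom  bias=-1
  edge (12, 22)→(10, 4): d=(-2,-18) top-left  bias=+0
  edge (10, 4)→(15, 7): d=(5,3) right/bottom  bias=-1
    (2,0)@(5, 1): e=[168,-84,0] → .  [on edge]
    (5,2)@(11, 5): e=[66,16,2] → X
    (6,2)@(13, 5): e=[36,52,-4] → .
    (5,3)@(11, 7): e=[60,12,12] → X
    (6,3)@(13, 7): e=[30,48,6] → X
    (7,3)@(15, 7): e=[0,84,0] → .  [on edge]
    (5,4)@(11, 9): e=[54,8,22] → X
    (7,4)@(15, 9): e=[-6,80,10] → .
    (5,5)@(11, 11): e=[48,4,32] → X
    (7,5)@(15, 11): e=[-12,76,20] → .
    (5,6)@(11, 13): e=[42,0,42] → X  [on edge]
    (7,6)@(15, 13): e=[-18,72,30] → .
    (6,8)@(13, 17): e=[0,28,56] → .  [on edge]
  covered (10 px):
    . . . . . . . . . . .
    . . . . . . . . . . .
    . . . . . X . . . . .
    . . . . . X X . . . .
    . . . . . X X . . . .
    . . . . . X X . . . .
    . . . . . X X . . . .
    . . . . . . X . . . .
    . . . . . . . . . . .
    . . . . . . . . . . .
    . . . . . . . . . . .
    . . . . . . . . . . .
T3:
  2·area = 200  (B↔C swapped to make it positive)
  edge (6, 24)→(10, 6): d=(4,-18) top-left  bias=+0
  edge (10, 6)→(18, 20): d=(8,14) right/bottom  bias=-1
  edge (18, 20)→(6, 24): d=(-12,4) right/bottom  bias=-1
    (5,4)@(11, 9): e=[30,10,160] → X
    (6,4)@(13, 9): e=[66,-18,152] → .
    (4,5)@(9, 11): e=[2,54,144] → X
    (6,5)@(13, 11): e=[74,-2,128] → .
    (4,6)@(9, 13): e=[10,70,120] → X
    (6,6)@(13, 13): e=[82,14,104] → X
    (7,6)@(15, 13): e=[118,-14,96] → .
    (4,7)@(9, 15): e=[18,86,96] → X
    (7,7)@(15, 15): e=[126,2,72] → X
    (8,7)@(17, 15): e=[162,-26,64] → .
    (4,8)@(9, 17): e=[26,102,72] → X
    (8,8)@(17, 17): e=[170,-10,40] → .
    (10,9)@(21, 19): e=[250,-50,0] → .  [on edge]
    (7,10)@(15, 21): e=[150,50,0] → .  [on edge]
    (4,11)@(9, 23): e=[50,150,0] → .  [on edge]
  covered (24 px):
    . . . . . . . . . . .
    . . . . . . . . . . .
    . . . . . . . . . . .
    . . . . . . . . . . .
    . . . . . X . . . . .
    . . . . X X . . . . .
    . . . . X X X . . . .
    . . . . X X X X . . .
    . . . . X X X X . . .
    . . . . X X X X X . .
    . . . X X X X . . . .
    . . . X . . . . . . .
T4:
  2·area = 2  (B↔C swapped to make it positive)
  edge (12, 9)→(16, 20): d=(4,11) right/bottom  bias=-1
  edge (16, 20)→(10, 4): d=(-6,-16) top-left  bias=+0
  edge (10, 4)→(12, 9): d=(2,5) right/bottom  bias=-1
  covered (0 px):
    . . . . . . . . . . .
    . . . . . . . . . . .
    . . . . . . . . . . .
    . . . . . . . . . . .
    . . . . . . . . . . .
    . . . . . . . . . . .
    . . . . . . . . . . .
    . . . . . . . . . . .
    . . . . . . . . . . .
    . . . . . . . . . . .
    . . . . . . . . . . .
    . . . . . . . . . . .

Z-buffer (winner per pixel, '.' = empty):
  . . . . . . . . . . .
  1 . . . . . . . . . .
  1 . . . . 2 . . . . .
  . 1 . 0 . 2 2 . . . .
  . . 1 0 0 3 2 . . . .
  . . 0 0 3 3 2 . . . .
  . . 0 0 3 3 3 . . . .
  . . 0 . 3 3 3 3 . . .
  . 0 . . 3 3 3 3 . . .
  . . . . 3 3 3 3 3 . .
  . . . 3 3 3 3 . . . .
  . . . 3 . . . . . . .

Final: 3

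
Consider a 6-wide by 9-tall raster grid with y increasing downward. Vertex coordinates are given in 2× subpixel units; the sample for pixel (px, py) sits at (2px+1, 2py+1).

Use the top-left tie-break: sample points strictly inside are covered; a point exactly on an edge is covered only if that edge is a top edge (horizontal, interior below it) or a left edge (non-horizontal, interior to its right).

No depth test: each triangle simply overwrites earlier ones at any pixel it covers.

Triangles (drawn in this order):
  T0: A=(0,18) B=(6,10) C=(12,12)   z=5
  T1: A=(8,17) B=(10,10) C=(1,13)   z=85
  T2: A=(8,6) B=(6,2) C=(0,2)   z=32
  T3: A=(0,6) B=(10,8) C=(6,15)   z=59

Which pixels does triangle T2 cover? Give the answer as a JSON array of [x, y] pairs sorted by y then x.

T0:
  2·area = 60
  edge (0, 18)→(6, 10): d=(6,-8) top-left  bias=+0
  edge (6, 10)→(12, 12): d=(6,2) right/bottom  bias=-1
  edge (12, 12)→(0, 18): d=(-12,6) right/bottom  bias=-1
    (1,4)@(3, 9): e=[-30,0,90] → .  [on edge]
    (3,5)@(7, 11): e=[14,4,42] → X
    (4,5)@(9, 11): e=[30,0,30] → .  [on edge]
    (2,6)@(5, 13): e=[10,20,30] → X
    (4,6)@(9, 13): e=[42,12,6] → X
    (5,6)@(11, 13): e=[58,8,-6] → .
    (1,7)@(3, 15): e=[6,36,18] → X
    (3,7)@(7, 15): e=[38,28,-6] → .
    (4,7)@(9, 15): e=[54,24,-18] → .
    (0,8)@(1, 17): e=[2,52,6] → X
    (1,8)@(3, 17): e=[18,48,-6] → .
    (2,8)@(5, 17): e=[34,44,-18] → .
  covered (7 px):
    . . . . . .
    . . . . . .
    . . . . . .
    . . . . . .
    . . . . . .
    . . . X . .
    . . X X X .
    . X X . . .
    X . . . . .
T1:
  2·area = 57  (B↔C swapped to make it positive)
  edge (8, 17)→(1, 13): d=(-7,-4) top-left  bias=+0
  edge (1, 13)→(10, 10): d=(9,-3) top-left  bias=+0
  edge (10, 10)→(8, 17): d=(-2,7) right/bottom  bias=-1
    (3,5)@(7, 11): e=[38,0,19] → X  [on edge]
    (4,5)@(9, 11): e=[46,6,5] → X
    (5,5)@(11, 11): e=[54,12,-9] → .
    (0,6)@(1, 13): e=[0,0,57] → X  [on edge]
    (1,6)@(3, 13): e=[8,6,43] → X
    (2,6)@(5, 13): e=[16,12,29] → X
    (5,6)@(11, 13): e=[40,30,-13] → .
    (0,7)@(1, 15): e=[-14,18,53] → .
    (1,7)@(3, 15): e=[-6,24,39] → .
    (2,7)@(5, 15): e=[2,30,25] → X
    (4,7)@(9, 15): e=[18,42,-3] → .
    (2,8)@(5, 17): e=[-12,48,21] → .
  covered (9 px):
    . . . . . .
    . . . . . .
    . . . . . .
    . . . . . .
    . . . . . .
    . . . X X .
    X X X X X .
    . . X X . .
    . . . . . .
T2:
  2·area = 24  (B↔C swapped to make it positive)
  edge (8, 6)→(0, 2): d=(-8,-4) top-left  bias=+0
  edge (0, 2)→(6, 2): d=(6,0) top-left  bias=+0
  edge (6, 2)→(8, 6): d=(2,4) right/bottom  bias=-1
    (1,1)@(3, 3): e=[4,6,14] → X
    (2,1)@(5, 3): e=[12,6,6] → X
    (3,1)@(7, 3): e=[20,6,-2] → .
    (1,2)@(3, 5): e=[-12,18,18] → .
    (2,2)@(5, 5): e=[-4,18,10] → .
    (3,2)@(7, 5): e=[4,18,2] → X
    (4,2)@(9, 5): e=[12,18,-6] → .
    (3,3)@(7, 7): e=[-12,30,6] → .
  covered (3 px):
    . . . . . .
    . X X . . .
    . . . X . .
    . . . . . .
    . . . . . .
    . . . . . .
    . . . . . .
    . . . . . .
    . . . . . .
T3:
  2·area = 78
  edge (0, 6)→(10, 8): d=(10,2) right/bottom  bias=-1
  edge (10, 8)→(6, 15): d=(-4,7) right/bottom  bias=-1
  edge (6, 15)→(0, 6): d=(-6,-9) top-left  bias=+0
    (0,3)@(1, 7): e=[8,67,3] → X
    (1,3)@(3, 7): e=[4,53,21] → X
    (2,3)@(5, 7): e=[0,39,39] → .  [on edge]
    (0,4)@(1, 9): e=[28,59,-9] → .
    (1,4)@(3, 9): e=[24,45,9] → X
    (2,4)@(5, 9): e=[20,31,27] → X
    (3,4)@(7, 9): e=[16,17,45] → X
    (4,4)@(9, 9): e=[12,3,63] → X
    (5,4)@(11, 9): e=[8,-11,81] → .
    (1,5)@(3, 11): e=[44,37,-3] → .
    (2,5)@(5, 11): e=[40,23,15] → X
    (4,5)@(9, 11): e=[32,-5,51] → .
  covered (10 px):
    . . . . . .
    . . . . . .
    . . . . . .
    X X . . . .
    . X X X X .
    . . X X . .
    . . X X . .
    . . . . . .
    . . . . . .

Answer: [[1,1],[2,1],[3,2]]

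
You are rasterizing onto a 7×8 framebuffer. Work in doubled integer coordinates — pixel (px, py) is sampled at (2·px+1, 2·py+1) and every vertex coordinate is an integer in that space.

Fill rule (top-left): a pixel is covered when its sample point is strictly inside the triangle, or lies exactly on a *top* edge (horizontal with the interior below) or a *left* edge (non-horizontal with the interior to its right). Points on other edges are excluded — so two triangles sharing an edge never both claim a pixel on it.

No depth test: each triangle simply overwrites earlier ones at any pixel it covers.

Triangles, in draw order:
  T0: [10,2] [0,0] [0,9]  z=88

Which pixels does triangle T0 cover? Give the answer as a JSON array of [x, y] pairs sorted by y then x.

T0:
  2·area = 90  (B↔C swapped to make it positive)
  edge (10, 2)→(0, 9): d=(-10,7) right/bottom  bias=-1
  edge (0, 9)→(0, 0): d=(0,-9) top-left  bias=+0
  edge (0, 0)→(10, 2): d=(10,2) right/bottom  bias=-1
    (0,0)@(1, 1): e=[73,9,8] → █
    (1,0)@(3, 1): e=[59,27,4] → █
    (2,0)@(5, 1): e=[45,45,0] → ·  [on edge]
    (0,1)@(1, 3): e=[53,9,28] → █
    (2,1)@(5, 3): e=[25,45,20] → █
    (3,1)@(7, 3): e=[11,63,16] → █
    (4,1)@(9, 3): e=[-3,81,12] → ·
    (0,2)@(1, 5): e=[33,9,48] → █
    (3,2)@(7, 5): e=[-9,63,36] → ·
    (0,3)@(1, 7): e=[13,9,68] → █
    (1,3)@(3, 7): e=[-1,27,64] → ·
    (2,3)@(5, 7): e=[-15,45,60] → ·
  covered (10 px):
    █ █ · · · · ·
    █ █ █ █ · · ·
    █ █ █ · · · ·
    █ · · · · · ·
    · · · · · · ·
    · · · · · · ·
    · · · · · · ·
    · · · · · · ·

Result: [[0,0],[1,0],[0,1],[1,1],[2,1],[3,1],[0,2],[1,2],[2,2],[0,3]]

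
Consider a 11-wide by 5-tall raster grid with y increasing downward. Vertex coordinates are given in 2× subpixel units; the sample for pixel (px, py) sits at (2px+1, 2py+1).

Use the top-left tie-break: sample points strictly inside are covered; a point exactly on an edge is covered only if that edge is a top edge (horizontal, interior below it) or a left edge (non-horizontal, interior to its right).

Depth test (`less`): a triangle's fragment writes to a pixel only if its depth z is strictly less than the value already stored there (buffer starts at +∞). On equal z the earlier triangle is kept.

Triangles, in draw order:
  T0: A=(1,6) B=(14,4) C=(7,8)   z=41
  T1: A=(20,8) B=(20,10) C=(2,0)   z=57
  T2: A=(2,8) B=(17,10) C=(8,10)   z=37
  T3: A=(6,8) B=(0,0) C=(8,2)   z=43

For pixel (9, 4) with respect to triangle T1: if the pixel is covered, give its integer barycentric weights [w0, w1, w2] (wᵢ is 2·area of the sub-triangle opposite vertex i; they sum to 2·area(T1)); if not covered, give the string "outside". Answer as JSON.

T0:
  2·area = 38
  edge (1, 6)→(14, 4): d=(13,-2) top-left  bias=+0
  edge (14, 4)→(7, 8): d=(-7,4) right/bottom  bias=-1
  edge (7, 8)→(1, 6): d=(-6,-2) top-left  bias=+0
    (4,2)@(9, 5): e=[3,13,22] → X
    (5,2)@(11, 5): e=[7,5,26] → X
    (6,2)@(13, 5): e=[11,-3,30] → .
    (2,3)@(5, 7): e=[21,15,2] → X
    (3,3)@(7, 7): e=[25,7,6] → X
    (4,3)@(9, 7): e=[29,-1,10] → .
    (5,3)@(11, 7): e=[33,-9,14] → .
    (2,4)@(5, 9): e=[47,1,-10] → .
    (3,4)@(7, 9): e=[51,-7,-6] → .
  covered (4 px):
    . . . . . . . . . . .
    . . . . . . . . . . .
    . . . . X X . . . . .
    . . X X . . . . . . .
    . . . . . . . . . . .
T1:
  2·area = 36
  edge (20, 8)→(20, 10): d=(0,2) right/bottom  bias=-1
  edge (20, 10)→(2, 0): d=(-18,-10) top-left  bias=+0
  edge (2, 0)→(20, 8): d=(18,8) right/bottom  bias=-1
    (5,2)@(11, 5): e=[18,0,18] → X  [on edge]
    (6,2)@(13, 5): e=[14,20,2] → X
    (7,2)@(15, 5): e=[10,40,-14] → .
    (5,3)@(11, 7): e=[18,-36,54] → .
    (6,3)@(13, 7): e=[14,-16,38] → .
    (7,3)@(15, 7): e=[10,4,22] → X
    (8,3)@(17, 7): e=[6,24,6] → X
    (9,3)@(19, 7): e=[2,44,-10] → .
    (7,4)@(15, 9): e=[10,-32,58] → .
    (8,4)@(17, 9): e=[6,-12,42] → .
    (9,4)@(19, 9): e=[2,8,26] → X
    (10,4)@(21, 9): e=[-2,28,10] → .
  covered (5 px):
    . . . . . . . . . . .
    . . . . . . . . . . .
    . . . . . X X . . . .
    . . . . . . . X X . .
    . . . . . . . . . X .
T2:
  2·area = 18
  edge (2, 8)→(17, 10): d=(15,2) right/bottom  bias=-1
  edge (17, 10)→(8, 10): d=(-9,0) right/bottom  bias=-1
  edge (8, 10)→(2, 8): d=(-6,-2) top-left  bias=+0
    (2,4)@(5, 9): e=[9,9,0] → X  [on edge]
    (3,4)@(7, 9): e=[5,9,4] → X
    (4,4)@(9, 9): e=[1,9,8] → X
    (5,4)@(11, 9): e=[-3,9,12] → .
  covered (3 px):
    . . . . . . . . . . .
    . . . . . . . . . . .
    . . . . . . . . . . .
    . . . . . . . . . . .
    . . X X X . . . . . .
T3:
  2·area = 52
  edge (6, 8)→(0, 0): d=(-6,-8) top-left  bias=+0
  edge (0, 0)→(8, 2): d=(8,2) right/bottom  bias=-1
  edge (8, 2)→(6, 8): d=(-2,6) right/bottom  bias=-1
    (0,0)@(1, 1): e=[2,6,44] → X
    (1,0)@(3, 1): e=[18,2,32] → X
    (2,0)@(5, 1): e=[34,-2,20] → .
    (0,1)@(1, 3): e=[-10,22,40] → .
    (1,1)@(3, 3): e=[6,18,28] → X
    (2,1)@(5, 3): e=[22,14,16] → X
    (3,1)@(7, 3): e=[38,10,4] → X
    (4,1)@(9, 3): e=[54,6,-8] → .
    (1,2)@(3, 5): e=[-6,34,24] → .
    (2,2)@(5, 5): e=[10,30,12] → X
    (3,2)@(7, 5): e=[26,26,0] → .  [on edge]
    (2,3)@(5, 7): e=[-2,46,8] → .
  covered (6 px):
    X X . . . . . . . . .
    . X X X . . . . . . .
    . . X . . . . . . . .
    . . . . . . . . . . .
    . . . . . . . . . . .

Final: [8,26,2]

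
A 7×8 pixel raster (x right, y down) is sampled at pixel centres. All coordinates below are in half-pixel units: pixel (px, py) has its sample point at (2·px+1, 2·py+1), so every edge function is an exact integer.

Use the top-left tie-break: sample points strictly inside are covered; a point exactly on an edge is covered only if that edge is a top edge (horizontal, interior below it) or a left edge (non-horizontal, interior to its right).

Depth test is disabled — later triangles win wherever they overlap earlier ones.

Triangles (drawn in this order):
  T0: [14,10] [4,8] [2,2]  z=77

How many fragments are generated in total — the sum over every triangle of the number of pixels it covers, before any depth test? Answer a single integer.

T0:
  2·area = 56
  edge (14, 10)→(4, 8): d=(-10,-2) top-left  bias=+0
  edge (4, 8)→(2, 2): d=(-2,-6) top-left  bias=+0
  edge (2, 2)→(14, 10): d=(12,8) right/bottom  bias=-1
    (1,1)@(3, 3): e=[48,4,4] → █
    (2,1)@(5, 3): e=[52,16,-12] → ·
    (1,2)@(3, 5): e=[28,0,28] → █  [on edge]
    (2,2)@(5, 5): e=[32,12,12] → █
    (3,2)@(7, 5): e=[36,24,-4] → ·
    (1,3)@(3, 7): e=[8,-4,52] → ·
    (2,3)@(5, 7): e=[12,8,36] → █
    (3,3)@(7, 7): e=[16,20,20] → █
    (4,3)@(9, 7): e=[20,32,4] → █
    (5,3)@(11, 7): e=[24,44,-12] → ·
    (2,4)@(5, 9): e=[-8,4,60] → ·
    (3,4)@(7, 9): e=[-4,16,44] → ·
    (4,4)@(9, 9): e=[0,28,28] → █  [on edge]
    (2,5)@(5, 11): e=[-28,0,84] → ·  [on edge]
  covered (8 px):
    · · · · · · ·
    · █ · · · · ·
    · █ █ · · · ·
    · · █ █ █ · ·
    · · · · █ █ ·
    · · · · · · ·
    · · · · · · ·
    · · · · · · ·

Result: 8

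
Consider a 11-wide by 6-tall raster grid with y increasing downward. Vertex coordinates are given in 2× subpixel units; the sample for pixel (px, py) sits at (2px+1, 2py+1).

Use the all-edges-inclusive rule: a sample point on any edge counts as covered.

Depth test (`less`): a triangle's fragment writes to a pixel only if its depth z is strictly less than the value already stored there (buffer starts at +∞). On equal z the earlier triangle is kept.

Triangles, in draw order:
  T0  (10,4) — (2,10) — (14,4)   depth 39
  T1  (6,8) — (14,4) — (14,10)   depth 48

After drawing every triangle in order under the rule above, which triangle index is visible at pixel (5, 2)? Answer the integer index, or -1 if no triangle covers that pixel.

T0:
  2·area = 24  (B↔C swapped to make it positive)
  edge (10, 4)→(14, 4): d=(4,0) inclusive
  edge (14, 4)→(2, 10): d=(-12,6) inclusive
  edge (2, 10)→(10, 4): d=(8,-6) inclusive
    (4,2)@(9, 5): e=[4,18,2] → █
    (5,2)@(11, 5): e=[4,6,14] → █
    (6,2)@(13, 5): e=[4,-6,26] → ·
    (3,3)@(7, 7): e=[12,6,6] → █
    (4,3)@(9, 7): e=[12,-6,18] → ·
    (5,3)@(11, 7): e=[12,-18,30] → ·
    (3,4)@(7, 9): e=[20,-18,22] → ·
  covered (3 px):
    · · · · · · · · · · ·
    · · · · · · · · · · ·
    · · · · █ █ · · · · ·
    · · · █ · · · · · · ·
    · · · · · · · · · · ·
    · · · · · · · · · · ·
T1:
  2·area = 48
  edge (6, 8)→(14, 4): d=(8,-4) inclusive
  edge (14, 4)→(14, 10): d=(0,6) inclusive
  edge (14, 10)→(6, 8): d=(-8,-2) inclusive
    (6,2)@(13, 5): e=[4,6,38] → █
    (7,2)@(15, 5): e=[12,-6,42] → ·
    (4,3)@(9, 7): e=[4,30,14] → █
    (5,3)@(11, 7): e=[12,18,18] → █
    (7,3)@(15, 7): e=[28,-6,26] → ·
    (4,4)@(9, 9): e=[20,30,-2] → ·
    (5,4)@(11, 9): e=[28,18,2] → █
    (7,4)@(15, 9): e=[44,-6,10] → ·
    (5,5)@(11, 11): e=[44,18,-14] → ·
    (6,5)@(13, 11): e=[52,6,-10] → ·
  covered (6 px):
    · · · · · · · · · · ·
    · · · · · · · · · · ·
    · · · · · · █ · · · ·
    · · · · █ █ █ · · · ·
    · · · · · █ █ · · · ·
    · · · · · · · · · · ·

Z-buffer (winner per pixel, '.' = empty):
  . . . . . . . . . . .
  . . . . . . . . . . .
  . . . . 0 0 1 . . . .
  . . . 0 1 1 1 . . . .
  . . . . . 1 1 . . . .
  . . . . . . . . . . .

Final: 0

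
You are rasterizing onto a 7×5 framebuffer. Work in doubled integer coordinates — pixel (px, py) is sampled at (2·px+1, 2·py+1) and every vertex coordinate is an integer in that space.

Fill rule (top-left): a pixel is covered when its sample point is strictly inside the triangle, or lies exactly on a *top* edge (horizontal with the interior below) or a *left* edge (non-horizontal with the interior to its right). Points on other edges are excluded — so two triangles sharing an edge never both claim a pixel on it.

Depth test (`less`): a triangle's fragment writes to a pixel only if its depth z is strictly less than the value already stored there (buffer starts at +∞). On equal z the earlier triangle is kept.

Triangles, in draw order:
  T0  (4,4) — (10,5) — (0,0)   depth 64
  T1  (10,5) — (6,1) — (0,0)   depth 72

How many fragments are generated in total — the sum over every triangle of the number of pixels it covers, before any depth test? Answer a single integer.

T0:
  2·area = 20  (B↔C swapped to make it positive)
  edge (4, 4)→(0, 0): d=(-4,-4) top-left  bias=+0
  edge (0, 0)→(10, 5): d=(10,5) right/bottom  bias=-1
  edge (10, 5)→(4, 4): d=(-6,-1) top-left  bias=+0
    (0,0)@(1, 1): e=[0,5,15] → █  [on edge]
    (1,0)@(3, 1): e=[8,-5,17] → ·
    (0,1)@(1, 3): e=[-8,25,3] → ·
    (1,1)@(3, 3): e=[0,15,5] → █  [on edge]
    (2,1)@(5, 3): e=[8,5,7] → █
    (3,1)@(7, 3): e=[16,-5,9] → ·
    (1,2)@(3, 5): e=[-8,35,-7] → ·
    (2,2)@(5, 5): e=[0,25,-5] → ·  [on edge]
    (3,3)@(7, 7): e=[0,35,-15] → ·  [on edge]
    (4,4)@(9, 9): e=[0,45,-25] → ·  [on edge]
  covered (3 px):
    █ · · · · · ·
    · █ █ · · · ·
    · · · · · · ·
    · · · · · · ·
    · · · · · · ·
T1:
  2·area = 20  (B↔C swapped to make it positive)
  edge (10, 5)→(0, 0): d=(-10,-5) top-left  bias=+0
  edge (0, 0)→(6, 1): d=(6,1) right/bottom  bias=-1
  edge (6, 1)→(10, 5): d=(4,4) right/bottom  bias=-1
    (1,0)@(3, 1): e=[5,3,12] → █
    (2,0)@(5, 1): e=[15,1,4] → █
    (3,0)@(7, 1): e=[25,-1,-4] → ·
    (1,1)@(3, 3): e=[-15,15,20] → ·
    (2,1)@(5, 3): e=[-5,13,12] → ·
    (3,1)@(7, 3): e=[5,11,4] → █
    (4,1)@(9, 3): e=[15,9,-4] → ·
    (3,2)@(7, 5): e=[-15,23,12] → ·
  covered (3 px):
    · █ █ · · · ·
    · · · █ · · ·
    · · · · · · ·
    · · · · · · ·
    · · · · · · ·

Result: 6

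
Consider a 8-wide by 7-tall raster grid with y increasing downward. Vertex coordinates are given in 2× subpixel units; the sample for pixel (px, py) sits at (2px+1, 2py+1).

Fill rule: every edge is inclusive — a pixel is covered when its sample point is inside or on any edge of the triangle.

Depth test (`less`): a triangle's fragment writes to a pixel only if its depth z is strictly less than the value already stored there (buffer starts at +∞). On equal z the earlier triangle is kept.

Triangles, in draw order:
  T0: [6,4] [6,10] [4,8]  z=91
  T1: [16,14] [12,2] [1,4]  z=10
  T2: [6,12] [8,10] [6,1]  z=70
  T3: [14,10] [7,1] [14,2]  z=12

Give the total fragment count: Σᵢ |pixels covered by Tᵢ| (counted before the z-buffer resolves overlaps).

T0:
  2·area = 12
  edge (6, 4)→(6, 10): d=(0,6) inclusive
  edge (6, 10)→(4, 8): d=(-2,-2) inclusive
  edge (4, 8)→(6, 4): d=(2,-4) inclusive
    (0,2)@(1, 5): e=[30,0,-18] → ·  [on edge]
    (1,3)@(3, 7): e=[18,0,-6] → ·  [on edge]
    (2,3)@(5, 7): e=[6,4,2] → #
    (3,3)@(7, 7): e=[-6,8,10] → ·
    (2,4)@(5, 9): e=[6,0,6] → #  [on edge]
    (3,4)@(7, 9): e=[-6,4,14] → ·
    (2,5)@(5, 11): e=[6,-4,10] → ·
    (3,5)@(7, 11): e=[-6,0,18] → ·  [on edge]
    (4,6)@(9, 13): e=[-18,0,30] → ·  [on edge]
  covered (2 px):
    · · · · · · · ·
    · · · · · · · ·
    · · · · · · · ·
    · · # · · · · ·
    · · # · · · · ·
    · · · · · · · ·
    · · · · · · · ·
T1:
  2·area = 140  (B↔C swapped to make it positive)
  edge (16, 14)→(1, 4): d=(-15,-10) inclusive
  edge (1, 4)→(12, 2): d=(11,-2) inclusive
  edge (12, 2)→(16, 14): d=(4,12) inclusive
    (3,1)@(7, 3): e=[75,1,64] → #
    (4,1)@(9, 3): e=[95,5,40] → #
    (5,1)@(11, 3): e=[115,9,16] → #
    (6,1)@(13, 3): e=[135,13,-8] → ·
    (1,2)@(3, 5): e=[5,15,120] → #
    (2,2)@(5, 5): e=[25,19,96] → #
    (6,2)@(13, 5): e=[105,35,0] → #  [on edge]
    (7,2)@(15, 5): e=[125,39,-24] → ·
    (1,3)@(3, 7): e=[-25,37,128] → ·
    (2,3)@(5, 7): e=[-5,41,104] → ·
    (3,3)@(7, 7): e=[15,45,80] → #
    (7,3)@(15, 7): e=[95,61,-16] → ·
    (7,5)@(15, 11): e=[35,105,0] → #  [on edge]
  covered (19 px):
    · · · · · · · ·
    · · · # # # · ·
    · # # # # # # ·
    · · · # # # # ·
    · · · · # # # ·
    · · · · · · # #
    · · · · · · · #
T2:
  2·area = 22  (B↔C swapped to make it positive)
  edge (6, 12)→(6, 1): d=(0,-11) inclusive
  edge (6, 1)→(8, 10): d=(2,9) inclusive
  edge (8, 10)→(6, 12): d=(-2,2) inclusive
    (7,1)@(15, 3): e=[99,-77,0] → ·  [on edge]
    (6,2)@(13, 5): e=[77,-55,0] → ·  [on edge]
    (3,3)@(7, 7): e=[11,3,8] → #
    (4,3)@(9, 7): e=[33,-15,4] → ·
    (5,3)@(11, 7): e=[55,-33,0] → ·  [on edge]
    (3,4)@(7, 9): e=[11,7,4] → #
    (4,4)@(9, 9): e=[33,-11,0] → ·  [on edge]
    (3,5)@(7, 11): e=[11,11,0] → #  [on edge]
    (4,5)@(9, 11): e=[33,-7,-4] → ·
    (2,6)@(5, 13): e=[-11,33,0] → ·  [on edge]
    (3,6)@(7, 13): e=[11,15,-4] → ·
  covered (3 px):
    · · · · · · · ·
    · · · · · · · ·
    · · · · · · · ·
    · · · # · · · ·
    · · · # · · · ·
    · · · # · · · ·
    · · · · · · · ·
T3:
  2·area = 56
  edge (14, 10)→(7, 1): d=(-7,-9) inclusive
  edge (7, 1)→(14, 2): d=(7,1) inclusive
  edge (14, 2)→(14, 10): d=(0,8) inclusive
    (3,0)@(7, 1): e=[0,0,56] → #  [on edge]
    (4,0)@(9, 1): e=[18,-2,40] → ·
    (3,1)@(7, 3): e=[-14,14,56] → ·
    (4,1)@(9, 3): e=[4,12,40] → #
    (5,1)@(11, 3): e=[22,10,24] → #
    (6,1)@(13, 3): e=[40,8,8] → #
    (7,1)@(15, 3): e=[58,6,-8] → ·
    (4,2)@(9, 5): e=[-10,26,40] → ·
    (5,2)@(11, 5): e=[8,24,24] → #
    (7,2)@(15, 5): e=[44,20,-8] → ·
    (5,3)@(11, 7): e=[-6,38,24] → ·
    (6,3)@(13, 7): e=[12,36,8] → #
  covered (7 px):
    · · · # · · · ·
    · · · · # # # ·
    · · · · · # # ·
    · · · · · · # ·
    · · · · · · · ·
    · · · · · · · ·
    · · · · · · · ·

Result: 31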